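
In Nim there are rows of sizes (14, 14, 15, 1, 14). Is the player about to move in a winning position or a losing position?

Bitwise XOR of the heap sizes:
  1110  (14)
  1110  (14)
  1111  (15)
  0001  (1)
  1110  (14)
  ----
  0000  (0)
The nim-sum is 0, so this is a P-position: the player to move is in a losing position under optimal play.

Losing position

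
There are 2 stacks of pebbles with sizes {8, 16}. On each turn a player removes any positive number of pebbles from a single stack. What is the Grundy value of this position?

24

Compute the nim-sum pairwise:
8 XOR 16 = 24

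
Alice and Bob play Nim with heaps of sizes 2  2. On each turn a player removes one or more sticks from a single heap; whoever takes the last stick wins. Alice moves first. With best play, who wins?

Compute the nim-sum pairwise:
2 ⊕ 2 = 0
The nim-sum is 0, so this is a P-position: the player to move is in a losing position under optimal play; Alice is about to move from it and so loses — Bob wins.

Bob wins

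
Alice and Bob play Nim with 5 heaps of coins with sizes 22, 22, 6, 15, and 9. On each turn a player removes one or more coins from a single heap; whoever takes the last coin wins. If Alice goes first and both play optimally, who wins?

Bob wins

Nim-sum: 22 XOR 22 XOR 6 XOR 15 XOR 9 = 0.
The nim-sum is 0, so this is a P-position: the player to move is in a losing position under optimal play; Alice is about to move from it and so loses — Bob wins.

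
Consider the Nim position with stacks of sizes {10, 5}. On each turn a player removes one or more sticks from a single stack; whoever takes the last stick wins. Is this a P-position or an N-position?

N-position

In binary:
  1010  (10)
  0101  (5)
  ----
  1111  (15)
The nim-sum is 15 ≠ 0, so this is an N-position: the player to move can win.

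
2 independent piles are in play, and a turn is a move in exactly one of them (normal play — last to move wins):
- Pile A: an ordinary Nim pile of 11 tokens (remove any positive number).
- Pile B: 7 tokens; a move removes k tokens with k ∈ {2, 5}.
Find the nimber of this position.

11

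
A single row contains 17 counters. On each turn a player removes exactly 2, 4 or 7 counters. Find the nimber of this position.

1

Build the Grundy sequence with g(k) = mex{g(k−s) : s ∈ {2, 4, 7}, s ≤ k}:
k:     0  1  2  3  4  5  6  7  8  9 10 11 12 13 14 15 16 17
g(k):  0  0  1  1  2  2  0  3  1  0  2  1  0  2  1  0  2  1
So g(17) = 1.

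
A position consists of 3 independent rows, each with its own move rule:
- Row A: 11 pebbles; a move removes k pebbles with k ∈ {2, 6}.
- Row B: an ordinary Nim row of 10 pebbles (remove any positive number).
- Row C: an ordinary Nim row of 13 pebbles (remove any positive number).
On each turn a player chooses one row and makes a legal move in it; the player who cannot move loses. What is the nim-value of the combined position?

6

Build the Grundy sequence for row A with g(k) = mex{g(k−s) : s ∈ {2, 6}, s ≤ k}:
g(0) = mex{} = 0
g(1) = mex{} = 0
g(2) = mex{0} = 1
g(3) = mex{0} = 1
g(4) = mex{1} = 0
g(5) = mex{1} = 0
g(6) = mex{0} = 1
g(7) = mex{0} = 1
g(8) = mex{1} = 0
g(9) = mex{1} = 0
g(10) = mex{0} = 1
g(11) = mex{0} = 1
So g(11) = 1.
Row B is a plain Nim row of size 10, so its Grundy value is 10.
Row C is a plain Nim row of size 13, so its Grundy value is 13.
The value of a disjunctive sum is the nim-sum of the parts.
Combined value = 1 XOR 10 XOR 13 = 6.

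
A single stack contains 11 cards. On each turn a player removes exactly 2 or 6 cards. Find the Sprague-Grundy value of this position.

1

Compute g(0), g(1), … for moves {2, 6}:
g(0) = mex{} = 0
g(1) = mex{} = 0
g(2) = mex{0} = 1
g(3) = mex{0} = 1
g(4) = mex{1} = 0
g(5) = mex{1} = 0
g(6) = mex{0} = 1
g(7) = mex{0} = 1
g(8) = mex{1} = 0
g(9) = mex{1} = 0
g(10) = mex{0} = 1
g(11) = mex{0} = 1
So g(11) = 1.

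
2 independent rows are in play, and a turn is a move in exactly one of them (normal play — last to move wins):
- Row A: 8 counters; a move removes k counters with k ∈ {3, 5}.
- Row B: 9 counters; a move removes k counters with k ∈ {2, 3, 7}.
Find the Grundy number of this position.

For row A, compute g(0), g(1), … with moves {3, 5}:
k:     0  1  2  3  4  5  6  7  8
g(k):  0  0  0  1  1  1  2  2  0
So g(8) = 0.
For row B, compute g(0), g(1), … with moves {2, 3, 7}:
k:     0  1  2  3  4  5  6  7  8  9
g(k):  0  0  1  1  2  0  0  1  1  2
So g(9) = 2.
By the Sprague-Grundy theorem, the Grundy value of a sum of independent games is the XOR of the component values.
Combined value = 0 ⊕ 2 = 2.

2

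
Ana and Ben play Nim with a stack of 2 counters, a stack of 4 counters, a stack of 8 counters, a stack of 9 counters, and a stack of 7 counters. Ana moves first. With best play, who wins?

Compute the nim-sum pairwise:
2 XOR 4 = 6
6 XOR 8 = 14
14 XOR 9 = 7
7 XOR 7 = 0
The nim-sum is 0, so this is a P-position: the player to move is in a losing position under optimal play; Ana is about to move from it and so loses — Ben wins.

Ben wins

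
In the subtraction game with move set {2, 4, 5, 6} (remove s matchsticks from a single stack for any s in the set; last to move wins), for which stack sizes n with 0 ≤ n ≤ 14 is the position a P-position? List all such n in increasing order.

0, 1, 8, 9

Compute g(0), g(1), … for moves {2, 4, 5, 6}:
k:     0  1  2  3  4  5  6  7  8  9 10 11 12 13 14
g(k):  0  0  1  1  2  2  3  3  0  0  1  1  2  2  3
The P-positions (g = 0) in 0..14 are 0, 1, 8, 9.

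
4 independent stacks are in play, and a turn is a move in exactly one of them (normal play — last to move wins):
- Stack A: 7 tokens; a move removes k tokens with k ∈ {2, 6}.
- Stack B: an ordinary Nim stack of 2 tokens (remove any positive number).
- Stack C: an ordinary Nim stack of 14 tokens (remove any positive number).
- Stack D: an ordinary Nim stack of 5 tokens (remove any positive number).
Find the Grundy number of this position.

For stack A, compute g(0), g(1), … with moves {2, 6}:
g(0) = mex{} = 0
g(1) = mex{} = 0
g(2) = mex{0} = 1
g(3) = mex{0} = 1
g(4) = mex{1} = 0
g(5) = mex{1} = 0
g(6) = mex{0} = 1
g(7) = mex{0} = 1
So g(7) = 1.
Stack B is a plain Nim stack of size 2, so its Grundy value is 2.
Stack C is a plain Nim stack of size 14, so its Grundy value is 14.
Stack D is a plain Nim stack of size 5, so its Grundy value is 5.
The value of a disjunctive sum is the nim-sum of the parts.
Combined value = 1 XOR 2 XOR 14 XOR 5 = 8.

8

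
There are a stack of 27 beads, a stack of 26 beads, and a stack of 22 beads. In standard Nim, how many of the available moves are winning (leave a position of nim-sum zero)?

Compute the nim-sum pairwise:
27 ⊕ 26 = 1
1 ⊕ 22 = 23
The overall nim-sum is X = 23. A stack of size p has a winning move iff p XOR X < p (reduce it to p XOR X).
  27: 27 XOR 23 = 12 < 27 — winning move (to 12).
  26: 26 XOR 23 = 13 < 26 — winning move (to 13).
  22: 22 XOR 23 = 1 < 22 — winning move (to 1).
That gives 3 winning moves.

3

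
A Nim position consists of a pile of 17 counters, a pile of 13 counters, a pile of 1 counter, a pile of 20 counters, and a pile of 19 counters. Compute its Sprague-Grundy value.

26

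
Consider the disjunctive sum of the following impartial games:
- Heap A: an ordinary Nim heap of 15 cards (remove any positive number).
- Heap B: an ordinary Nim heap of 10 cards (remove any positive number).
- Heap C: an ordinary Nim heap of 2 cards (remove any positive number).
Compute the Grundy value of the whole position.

Heap A is a plain Nim heap of size 15, so its Grundy value is 15.
Heap B is a plain Nim heap of size 10, so its Grundy value is 10.
Heap C is a plain Nim heap of size 2, so its Grundy value is 2.
By the Sprague-Grundy theorem, the Grundy value of a sum of independent games is the XOR of the component values.
Combined value = 15 ⊕ 10 ⊕ 2 = 7.

7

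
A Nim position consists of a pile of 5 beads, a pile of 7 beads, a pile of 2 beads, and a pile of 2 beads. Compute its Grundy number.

2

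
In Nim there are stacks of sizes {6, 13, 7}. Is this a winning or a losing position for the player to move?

Winning position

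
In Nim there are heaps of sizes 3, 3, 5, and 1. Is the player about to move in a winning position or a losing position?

Winning position

Compute the nim-sum pairwise:
3 ^ 3 = 0
0 ^ 5 = 5
5 ^ 1 = 4
The nim-sum is 4 ≠ 0, so this is an N-position: the player to move can win.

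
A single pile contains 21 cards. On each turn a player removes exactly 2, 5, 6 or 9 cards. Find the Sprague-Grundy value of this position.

1

Build the Grundy sequence with g(k) = mex{g(k−s) : s ∈ {2, 5, 6, 9}, s ≤ k}:
k:     0  1  2  3  4  5  6  7  8  9 10 11 12 13 14 15 16 17 18 19 20 21
g(k):  0  0  1  1  0  2  1  3  0  2  1  0  0  1  1  0  2  1  3  0  2  1
So g(21) = 1.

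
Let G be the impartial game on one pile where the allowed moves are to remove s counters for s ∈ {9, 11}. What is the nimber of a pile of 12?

1

Build the Grundy sequence with g(k) = mex{g(k−s) : s ∈ {9, 11}, s ≤ k}:
g(0) = mex{} = 0
g(1) = mex{} = 0
g(2) = mex{} = 0
g(3) = mex{} = 0
g(4) = mex{} = 0
g(5) = mex{} = 0
g(6) = mex{} = 0
g(7) = mex{} = 0
g(8) = mex{} = 0
g(9) = mex{0} = 1
g(10) = mex{0} = 1
g(11) = mex{0} = 1
g(12) = mex{0} = 1
So g(12) = 1.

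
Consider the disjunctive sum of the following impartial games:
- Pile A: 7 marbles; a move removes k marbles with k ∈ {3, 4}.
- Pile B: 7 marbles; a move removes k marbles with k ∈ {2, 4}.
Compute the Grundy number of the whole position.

0

Grundy values for pile A (subtraction set {3, 4}):
k:     0  1  2  3  4  5  6  7
g(k):  0  0  0  1  1  1  2  0
So g(7) = 0.
Grundy values for pile B (subtraction set {2, 4}):
g(0) = mex{} = 0
g(1) = mex{} = 0
g(2) = mex{0} = 1
g(3) = mex{0} = 1
g(4) = mex{0,1} = 2
g(5) = mex{0,1} = 2
g(6) = mex{1,2} = 0
g(7) = mex{1,2} = 0
So g(7) = 0.
The value of a disjunctive sum is the nim-sum of the parts.
Combined value = 0 ⊕ 0 = 0.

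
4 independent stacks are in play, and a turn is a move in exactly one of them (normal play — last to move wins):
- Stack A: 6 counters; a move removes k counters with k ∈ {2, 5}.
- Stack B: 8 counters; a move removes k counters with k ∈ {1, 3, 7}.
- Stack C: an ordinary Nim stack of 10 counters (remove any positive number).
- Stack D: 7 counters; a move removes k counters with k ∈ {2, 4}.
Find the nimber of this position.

11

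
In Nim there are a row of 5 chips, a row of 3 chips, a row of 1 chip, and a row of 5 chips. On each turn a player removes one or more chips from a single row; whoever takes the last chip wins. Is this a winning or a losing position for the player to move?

Winning position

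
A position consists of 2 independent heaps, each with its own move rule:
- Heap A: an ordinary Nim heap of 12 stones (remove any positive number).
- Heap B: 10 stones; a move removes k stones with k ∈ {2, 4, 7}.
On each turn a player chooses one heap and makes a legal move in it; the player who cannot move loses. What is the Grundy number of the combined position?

14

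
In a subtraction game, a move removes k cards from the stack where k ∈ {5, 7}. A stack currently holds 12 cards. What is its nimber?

0

Build the Grundy sequence with g(k) = mex{g(k−s) : s ∈ {5, 7}, s ≤ k}:
k:     0  1  2  3  4  5  6  7  8  9 10 11 12
g(k):  0  0  0  0  0  1  1  1  1  1  2  2  0
So g(12) = 0.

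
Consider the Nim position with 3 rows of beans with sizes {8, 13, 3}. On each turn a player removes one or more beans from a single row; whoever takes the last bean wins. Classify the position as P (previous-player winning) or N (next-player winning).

Compute the nim-sum pairwise:
8 XOR 13 = 5
5 XOR 3 = 6
The nim-sum is 6 ≠ 0, so this is an N-position: the player to move can win.

N-position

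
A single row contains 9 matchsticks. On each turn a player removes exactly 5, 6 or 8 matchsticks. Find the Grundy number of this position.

Build the Grundy sequence with g(k) = mex{g(k−s) : s ∈ {5, 6, 8}, s ≤ k}:
g(0) = mex{} = 0
g(1) = mex{} = 0
g(2) = mex{} = 0
g(3) = mex{} = 0
g(4) = mex{} = 0
g(5) = mex{0} = 1
g(6) = mex{0} = 1
g(7) = mex{0} = 1
g(8) = mex{0} = 1
g(9) = mex{0} = 1
So g(9) = 1.

1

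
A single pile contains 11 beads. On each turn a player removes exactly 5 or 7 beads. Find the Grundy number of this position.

Grundy values for subtraction set {5, 7}:
k:     0  1  2  3  4  5  6  7  8  9 10 11
g(k):  0  0  0  0  0  1  1  1  1  1  2  2
So g(11) = 2.

2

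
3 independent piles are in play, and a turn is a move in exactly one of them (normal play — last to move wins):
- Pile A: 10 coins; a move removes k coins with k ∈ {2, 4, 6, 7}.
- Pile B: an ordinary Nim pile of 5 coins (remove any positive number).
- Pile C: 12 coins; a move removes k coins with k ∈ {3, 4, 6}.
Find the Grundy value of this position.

For pile A, compute g(0), g(1), … with moves {2, 4, 6, 7}:
g(0) = mex{} = 0
g(1) = mex{} = 0
g(2) = mex{0} = 1
g(3) = mex{0} = 1
g(4) = mex{0,1} = 2
g(5) = mex{0,1} = 2
g(6) = mex{0,1,2} = 3
g(7) = mex{0,1,2} = 3
g(8) = mex{0,1,2,3} = 4
g(9) = mex{1,2,3} = 0
g(10) = mex{1,2,3,4} = 0
So g(10) = 0.
Pile B is a plain Nim pile of size 5, so its Grundy value is 5.
Build the Grundy sequence for pile C with g(k) = mex{g(k−s) : s ∈ {3, 4, 6}, s ≤ k}:
k:     0  1  2  3  4  5  6  7  8  9 10 11 12
g(k):  0  0  0  1  1  1  2  2  2  0  0  0  1
So g(12) = 1.
The value of a disjunctive sum is the nim-sum of the parts.
Combined value = 0 XOR 5 XOR 1 = 4.

4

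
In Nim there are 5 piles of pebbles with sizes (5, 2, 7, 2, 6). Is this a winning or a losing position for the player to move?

Winning position

In binary:
  101  (5)
  010  (2)
  111  (7)
  010  (2)
  110  (6)
  ---
  100  (4)
The nim-sum is 4 ≠ 0, so this is an N-position: the player to move can win.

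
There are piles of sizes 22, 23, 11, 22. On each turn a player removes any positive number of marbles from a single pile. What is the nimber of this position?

Write each in binary and XOR column by column:
  10110  (22)
  10111  (23)
  01011  (11)
  10110  (22)
  -----
  11100  (28)

28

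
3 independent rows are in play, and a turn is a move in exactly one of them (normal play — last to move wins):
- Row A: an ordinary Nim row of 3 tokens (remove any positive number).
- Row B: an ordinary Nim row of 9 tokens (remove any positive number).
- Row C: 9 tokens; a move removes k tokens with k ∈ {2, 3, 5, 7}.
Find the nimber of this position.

10

Row A is a plain Nim row of size 3, so its Grundy value is 3.
Row B is a plain Nim row of size 9, so its Grundy value is 9.
Grundy values for row C (subtraction set {2, 3, 5, 7}):
k:     0  1  2  3  4  5  6  7  8  9
g(k):  0  0  1  1  2  2  3  3  4  0
So g(9) = 0.
The value of a disjunctive sum is the nim-sum of the parts.
Combined value = 3 ⊕ 9 ⊕ 0 = 10.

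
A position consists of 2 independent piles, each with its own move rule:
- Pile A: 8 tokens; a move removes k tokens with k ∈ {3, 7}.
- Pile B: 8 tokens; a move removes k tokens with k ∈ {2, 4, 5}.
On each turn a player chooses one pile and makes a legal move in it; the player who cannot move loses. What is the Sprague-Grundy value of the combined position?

2

Grundy values for pile A (subtraction set {3, 7}):
g(0) = mex{} = 0
g(1) = mex{} = 0
g(2) = mex{} = 0
g(3) = mex{0} = 1
g(4) = mex{0} = 1
g(5) = mex{0} = 1
g(6) = mex{1} = 0
g(7) = mex{0,1} = 2
g(8) = mex{0,1} = 2
So g(8) = 2.
Build the Grundy sequence for pile B with g(k) = mex{g(k−s) : s ∈ {2, 4, 5}, s ≤ k}:
k:     0  1  2  3  4  5  6  7  8
g(k):  0  0  1  1  2  2  3  0  0
So g(8) = 0.
The value of a disjunctive sum is the nim-sum of the parts.
Combined value = 2 XOR 0 = 2.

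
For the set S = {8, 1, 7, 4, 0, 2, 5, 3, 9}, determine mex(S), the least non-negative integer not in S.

The values 0, 1, 2, 3, 4, 5 are all present; 6 is the first non-negative integer missing from the set.

6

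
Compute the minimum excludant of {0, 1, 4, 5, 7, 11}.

The values 0, 1 are all present; 2 is the first non-negative integer missing from the set.

2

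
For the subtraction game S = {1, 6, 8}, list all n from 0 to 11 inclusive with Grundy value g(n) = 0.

0, 2, 4, 7, 9, 11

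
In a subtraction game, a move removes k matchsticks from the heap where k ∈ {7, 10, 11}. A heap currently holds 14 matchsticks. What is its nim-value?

Compute g(0), g(1), … for moves {7, 10, 11}:
k:     0  1  2  3  4  5  6  7  8  9 10 11 12 13 14
g(k):  0  0  0  0  0  0  0  1  1  1  1  1  1  1  2
So g(14) = 2.

2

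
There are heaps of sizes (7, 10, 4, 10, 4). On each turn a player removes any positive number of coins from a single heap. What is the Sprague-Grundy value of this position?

7

Nim-sum: 7 XOR 10 XOR 4 XOR 10 XOR 4 = 7.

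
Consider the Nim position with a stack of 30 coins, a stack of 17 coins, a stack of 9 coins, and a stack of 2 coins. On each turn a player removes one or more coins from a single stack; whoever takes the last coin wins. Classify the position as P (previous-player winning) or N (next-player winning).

Write each in binary and XOR column by column:
  11110  (30)
  10001  (17)
  01001  (9)
  00010  (2)
  -----
  00100  (4)
The nim-sum is 4 ≠ 0, so this is an N-position: the player to move can win.

N-position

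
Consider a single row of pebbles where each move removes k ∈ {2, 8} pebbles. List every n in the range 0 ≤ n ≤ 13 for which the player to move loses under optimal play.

0, 1, 4, 5, 10, 11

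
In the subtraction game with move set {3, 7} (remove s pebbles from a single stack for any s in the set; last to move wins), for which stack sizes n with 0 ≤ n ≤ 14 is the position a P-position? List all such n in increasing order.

0, 1, 2, 6, 10, 11, 12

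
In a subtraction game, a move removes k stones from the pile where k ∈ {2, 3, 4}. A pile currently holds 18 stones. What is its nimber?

0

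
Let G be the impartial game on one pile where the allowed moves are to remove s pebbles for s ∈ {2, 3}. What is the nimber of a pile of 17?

1

Compute g(0), g(1), … for moves {2, 3}:
k:     0  1  2  3  4  5  6  7  8  9 10 11 12 13 14 15 16 17
g(k):  0  0  1  1  2  0  0  1  1  2  0  0  1  1  2  0  0  1
So g(17) = 1.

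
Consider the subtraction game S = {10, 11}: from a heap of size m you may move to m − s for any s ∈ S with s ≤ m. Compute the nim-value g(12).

1

Build the Grundy sequence with g(k) = mex{g(k−s) : s ∈ {10, 11}, s ≤ k}:
k:     0  1  2  3  4  5  6  7  8  9 10 11 12
g(k):  0  0  0  0  0  0  0  0  0  0  1  1  1
So g(12) = 1.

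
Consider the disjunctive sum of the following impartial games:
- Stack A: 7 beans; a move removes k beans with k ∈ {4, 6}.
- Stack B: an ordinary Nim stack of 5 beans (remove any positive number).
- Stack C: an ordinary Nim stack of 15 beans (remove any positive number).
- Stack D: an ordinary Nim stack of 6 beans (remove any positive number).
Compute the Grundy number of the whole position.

Build the Grundy sequence for stack A with g(k) = mex{g(k−s) : s ∈ {4, 6}, s ≤ k}:
g(0) = mex{} = 0
g(1) = mex{} = 0
g(2) = mex{} = 0
g(3) = mex{} = 0
g(4) = mex{0} = 1
g(5) = mex{0} = 1
g(6) = mex{0} = 1
g(7) = mex{0} = 1
So g(7) = 1.
Stack B is a plain Nim stack of size 5, so its Grundy value is 5.
Stack C is a plain Nim stack of size 15, so its Grundy value is 15.
Stack D is a plain Nim stack of size 6, so its Grundy value is 6.
By the Sprague-Grundy theorem, the Grundy value of a sum of independent games is the XOR of the component values.
Combined value = 1 ⊕ 5 ⊕ 15 ⊕ 6 = 13.

13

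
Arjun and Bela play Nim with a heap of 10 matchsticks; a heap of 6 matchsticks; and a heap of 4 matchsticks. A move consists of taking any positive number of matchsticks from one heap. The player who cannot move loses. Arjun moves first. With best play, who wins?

Arjun wins

Bitwise XOR of the heap sizes:
  1010  (10)
  0110  (6)
  0100  (4)
  ----
  1000  (8)
The nim-sum is 8 ≠ 0, so this is an N-position: the player to move can win; Arjun has a winning move.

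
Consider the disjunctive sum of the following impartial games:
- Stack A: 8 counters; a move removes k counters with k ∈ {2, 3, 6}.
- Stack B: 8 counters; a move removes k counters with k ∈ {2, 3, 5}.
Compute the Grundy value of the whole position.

2

Build the Grundy sequence for stack A with g(k) = mex{g(k−s) : s ∈ {2, 3, 6}, s ≤ k}:
k:     0  1  2  3  4  5  6  7  8
g(k):  0  0  1  1  2  0  3  1  2
So g(8) = 2.
For stack B, compute g(0), g(1), … with moves {2, 3, 5}:
g(0) = mex{} = 0
g(1) = mex{} = 0
g(2) = mex{0} = 1
g(3) = mex{0} = 1
g(4) = mex{0,1} = 2
g(5) = mex{0,1} = 2
g(6) = mex{0,1,2} = 3
g(7) = mex{1,2} = 0
g(8) = mex{1,2,3} = 0
So g(8) = 0.
The value of a disjunctive sum is the nim-sum of the parts.
Combined value = 2 XOR 0 = 2.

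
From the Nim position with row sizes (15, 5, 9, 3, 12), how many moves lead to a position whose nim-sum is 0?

In binary:
  1111  (15)
  0101  (5)
  1001  (9)
  0011  (3)
  1100  (12)
  ----
  1100  (12)
The overall nim-sum is X = 12. A row of size p has a winning move iff p XOR X < p (reduce it to p XOR X).
  15: 15 XOR 12 = 3 < 15 — winning move (to 3).
  5: 5 XOR 12 = 9 ≥ 5 — no move.
  9: 9 XOR 12 = 5 < 9 — winning move (to 5).
  3: 3 XOR 12 = 15 ≥ 3 — no move.
  12: 12 XOR 12 = 0 < 12 — winning move (to 0).
That gives 3 winning moves.

3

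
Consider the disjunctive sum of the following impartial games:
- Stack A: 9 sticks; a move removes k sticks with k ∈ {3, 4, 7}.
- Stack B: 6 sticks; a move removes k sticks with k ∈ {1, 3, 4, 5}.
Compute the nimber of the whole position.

Grundy values for stack A (subtraction set {3, 4, 7}):
k:     0  1  2  3  4  5  6  7  8  9
g(k):  0  0  0  1  1  1  2  2  2  3
So g(9) = 3.
Build the Grundy sequence for stack B with g(k) = mex{g(k−s) : s ∈ {1, 3, 4, 5}, s ≤ k}:
k:     0  1  2  3  4  5  6
g(k):  0  1  0  1  2  3  2
So g(6) = 2.
By the Sprague-Grundy theorem, the Grundy value of a sum of independent games is the XOR of the component values.
Combined value = 3 XOR 2 = 1.

1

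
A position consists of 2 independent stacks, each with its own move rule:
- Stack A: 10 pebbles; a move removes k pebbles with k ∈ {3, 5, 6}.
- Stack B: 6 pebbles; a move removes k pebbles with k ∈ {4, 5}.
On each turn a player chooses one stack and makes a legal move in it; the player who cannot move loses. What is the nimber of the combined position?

1

Grundy values for stack A (subtraction set {3, 5, 6}):
k:     0  1  2  3  4  5  6  7  8  9 10
g(k):  0  0  0  1  1  1  2  2  2  0  0
So g(10) = 0.
For stack B, compute g(0), g(1), … with moves {4, 5}:
g(0) = mex{} = 0
g(1) = mex{} = 0
g(2) = mex{} = 0
g(3) = mex{} = 0
g(4) = mex{0} = 1
g(5) = mex{0} = 1
g(6) = mex{0} = 1
So g(6) = 1.
By the Sprague-Grundy theorem, the Grundy value of a sum of independent games is the XOR of the component values.
Combined value = 0 ⊕ 1 = 1.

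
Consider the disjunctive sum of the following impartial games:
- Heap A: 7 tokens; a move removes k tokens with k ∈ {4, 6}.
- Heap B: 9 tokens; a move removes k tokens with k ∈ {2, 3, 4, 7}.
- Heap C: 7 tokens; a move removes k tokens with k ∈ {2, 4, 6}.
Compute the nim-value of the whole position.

6

Build the Grundy sequence for heap A with g(k) = mex{g(k−s) : s ∈ {4, 6}, s ≤ k}:
g(0) = mex{} = 0
g(1) = mex{} = 0
g(2) = mex{} = 0
g(3) = mex{} = 0
g(4) = mex{0} = 1
g(5) = mex{0} = 1
g(6) = mex{0} = 1
g(7) = mex{0} = 1
So g(7) = 1.
Grundy values for heap B (subtraction set {2, 3, 4, 7}):
k:     0  1  2  3  4  5  6  7  8  9
g(k):  0  0  1  1  2  2  0  3  1  4
So g(9) = 4.
For heap C, compute g(0), g(1), … with moves {2, 4, 6}:
g(0) = mex{} = 0
g(1) = mex{} = 0
g(2) = mex{0} = 1
g(3) = mex{0} = 1
g(4) = mex{0,1} = 2
g(5) = mex{0,1} = 2
g(6) = mex{0,1,2} = 3
g(7) = mex{0,1,2} = 3
So g(7) = 3.
The value of a disjunctive sum is the nim-sum of the parts.
Combined value = 1 XOR 4 XOR 3 = 6.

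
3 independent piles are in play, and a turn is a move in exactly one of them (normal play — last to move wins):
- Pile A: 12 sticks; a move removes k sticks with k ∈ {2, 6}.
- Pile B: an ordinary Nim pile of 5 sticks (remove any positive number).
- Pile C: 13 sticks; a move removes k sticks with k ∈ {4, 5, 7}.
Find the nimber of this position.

5

For pile A, compute g(0), g(1), … with moves {2, 6}:
k:     0  1  2  3  4  5  6  7  8  9 10 11 12
g(k):  0  0  1  1  0  0  1  1  0  0  1  1  0
So g(12) = 0.
Pile B is a plain Nim pile of size 5, so its Grundy value is 5.
For pile C, compute g(0), g(1), … with moves {4, 5, 7}:
g(0) = mex{} = 0
g(1) = mex{} = 0
g(2) = mex{} = 0
g(3) = mex{} = 0
g(4) = mex{0} = 1
g(5) = mex{0} = 1
g(6) = mex{0} = 1
g(7) = mex{0} = 1
g(8) = mex{0,1} = 2
g(9) = mex{0,1} = 2
g(10) = mex{0,1} = 2
g(11) = mex{1} = 0
g(12) = mex{1,2} = 0
g(13) = mex{1,2} = 0
So g(13) = 0.
The value of a disjunctive sum is the nim-sum of the parts.
Combined value = 0 ⊕ 5 ⊕ 0 = 5.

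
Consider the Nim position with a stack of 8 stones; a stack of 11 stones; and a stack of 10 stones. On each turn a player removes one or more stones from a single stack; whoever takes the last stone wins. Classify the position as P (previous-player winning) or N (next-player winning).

N-position

Write each in binary and XOR column by column:
  1000  (8)
  1011  (11)
  1010  (10)
  ----
  1001  (9)
The nim-sum is 9 ≠ 0, so this is an N-position: the player to move can win.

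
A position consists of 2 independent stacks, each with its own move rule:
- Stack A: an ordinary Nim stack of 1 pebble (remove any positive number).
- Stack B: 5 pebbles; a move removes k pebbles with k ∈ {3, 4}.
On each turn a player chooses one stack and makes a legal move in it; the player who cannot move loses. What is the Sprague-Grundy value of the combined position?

Stack A is a plain Nim stack of size 1, so its Grundy value is 1.
Build the Grundy sequence for stack B with g(k) = mex{g(k−s) : s ∈ {3, 4}, s ≤ k}:
g(0) = mex{} = 0
g(1) = mex{} = 0
g(2) = mex{} = 0
g(3) = mex{0} = 1
g(4) = mex{0} = 1
g(5) = mex{0} = 1
So g(5) = 1.
The value of a disjunctive sum is the nim-sum of the parts.
Combined value = 1 XOR 1 = 0.

0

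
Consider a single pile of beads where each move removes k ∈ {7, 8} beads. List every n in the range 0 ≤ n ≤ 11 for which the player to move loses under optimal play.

0, 1, 2, 3, 4, 5, 6

Build the Grundy sequence with g(k) = mex{g(k−s) : s ∈ {7, 8}, s ≤ k}:
k:     0  1  2  3  4  5  6  7  8  9 10 11
g(k):  0  0  0  0  0  0  0  1  1  1  1  1
The P-positions (g = 0) in 0..11 are 0, 1, 2, 3, 4, 5, 6.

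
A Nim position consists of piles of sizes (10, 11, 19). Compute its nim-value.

Compute the nim-sum pairwise:
10 XOR 11 = 1
1 XOR 19 = 18

18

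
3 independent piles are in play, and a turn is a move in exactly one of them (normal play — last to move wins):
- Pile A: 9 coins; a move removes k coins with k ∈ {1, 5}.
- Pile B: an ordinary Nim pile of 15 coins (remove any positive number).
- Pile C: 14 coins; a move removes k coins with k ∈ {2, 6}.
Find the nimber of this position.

15

Build the Grundy sequence for pile A with g(k) = mex{g(k−s) : s ∈ {1, 5}, s ≤ k}:
k:     0  1  2  3  4  5  6  7  8  9
g(k):  0  1  0  1  0  1  0  1  0  1
So g(9) = 1.
Pile B is a plain Nim pile of size 15, so its Grundy value is 15.
For pile C, compute g(0), g(1), … with moves {2, 6}:
g(0) = mex{} = 0
g(1) = mex{} = 0
g(2) = mex{0} = 1
g(3) = mex{0} = 1
g(4) = mex{1} = 0
g(5) = mex{1} = 0
g(6) = mex{0} = 1
g(7) = mex{0} = 1
g(8) = mex{1} = 0
g(9) = mex{1} = 0
g(10) = mex{0} = 1
g(11) = mex{0} = 1
g(12) = mex{1} = 0
g(13) = mex{1} = 0
g(14) = mex{0} = 1
So g(14) = 1.
The value of a disjunctive sum is the nim-sum of the parts.
Combined value = 1 ⊕ 15 ⊕ 1 = 15.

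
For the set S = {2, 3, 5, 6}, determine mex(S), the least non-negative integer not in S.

0 is not in the set, so the mex is 0.

0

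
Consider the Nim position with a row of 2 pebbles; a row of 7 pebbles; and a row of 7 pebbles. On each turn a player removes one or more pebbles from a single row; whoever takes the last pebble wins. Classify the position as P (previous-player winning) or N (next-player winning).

N-position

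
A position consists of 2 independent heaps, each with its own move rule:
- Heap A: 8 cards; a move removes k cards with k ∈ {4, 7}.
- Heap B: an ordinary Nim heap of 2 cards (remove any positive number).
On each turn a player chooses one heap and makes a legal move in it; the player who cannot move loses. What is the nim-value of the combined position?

0

Build the Grundy sequence for heap A with g(k) = mex{g(k−s) : s ∈ {4, 7}, s ≤ k}:
k:     0  1  2  3  4  5  6  7  8
g(k):  0  0  0  0  1  1  1  1  2
So g(8) = 2.
Heap B is a plain Nim heap of size 2, so its Grundy value is 2.
The value of a disjunctive sum is the nim-sum of the parts.
Combined value = 2 XOR 2 = 0.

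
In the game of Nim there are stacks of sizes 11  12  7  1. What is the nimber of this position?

1

Write each in binary and XOR column by column:
  1011  (11)
  1100  (12)
  0111  (7)
  0001  (1)
  ----
  0001  (1)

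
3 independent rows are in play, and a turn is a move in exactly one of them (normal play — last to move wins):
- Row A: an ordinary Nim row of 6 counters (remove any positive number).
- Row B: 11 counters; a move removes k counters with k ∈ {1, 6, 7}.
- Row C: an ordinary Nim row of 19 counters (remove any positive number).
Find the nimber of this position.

Row A is a plain Nim row of size 6, so its Grundy value is 6.
Build the Grundy sequence for row B with g(k) = mex{g(k−s) : s ∈ {1, 6, 7}, s ≤ k}:
k:     0  1  2  3  4  5  6  7  8  9 10 11
g(k):  0  1  0  1  0  1  2  3  2  3  2  3
So g(11) = 3.
Row C is a plain Nim row of size 19, so its Grundy value is 19.
The value of a disjunctive sum is the nim-sum of the parts.
Combined value = 6 ⊕ 3 ⊕ 19 = 22.

22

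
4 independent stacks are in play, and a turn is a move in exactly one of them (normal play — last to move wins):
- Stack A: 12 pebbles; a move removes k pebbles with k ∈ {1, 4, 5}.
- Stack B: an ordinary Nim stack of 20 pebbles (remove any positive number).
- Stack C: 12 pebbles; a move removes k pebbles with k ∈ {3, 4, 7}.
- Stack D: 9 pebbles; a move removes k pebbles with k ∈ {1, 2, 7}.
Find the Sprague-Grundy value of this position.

22

Grundy values for stack A (subtraction set {1, 4, 5}):
g(0) = mex{} = 0
g(1) = mex{0} = 1
g(2) = mex{1} = 0
g(3) = mex{0} = 1
g(4) = mex{0,1} = 2
g(5) = mex{0,1,2} = 3
g(6) = mex{0,1,3} = 2
g(7) = mex{0,1,2} = 3
g(8) = mex{1,2,3} = 0
g(9) = mex{0,2,3} = 1
g(10) = mex{1,2,3} = 0
g(11) = mex{0,2,3} = 1
g(12) = mex{0,1,3} = 2
So g(12) = 2.
Stack B is a plain Nim stack of size 20, so its Grundy value is 20.
Grundy values for stack C (subtraction set {3, 4, 7}):
g(0) = mex{} = 0
g(1) = mex{} = 0
g(2) = mex{} = 0
g(3) = mex{0} = 1
g(4) = mex{0} = 1
g(5) = mex{0} = 1
g(6) = mex{0,1} = 2
g(7) = mex{0,1} = 2
g(8) = mex{0,1} = 2
g(9) = mex{0,1,2} = 3
g(10) = mex{1,2} = 0
g(11) = mex{1,2} = 0
g(12) = mex{1,2,3} = 0
So g(12) = 0.
For stack D, compute g(0), g(1), … with moves {1, 2, 7}:
g(0) = mex{} = 0
g(1) = mex{0} = 1
g(2) = mex{0,1} = 2
g(3) = mex{1,2} = 0
g(4) = mex{0,2} = 1
g(5) = mex{0,1} = 2
g(6) = mex{1,2} = 0
g(7) = mex{0,2} = 1
g(8) = mex{0,1} = 2
g(9) = mex{1,2} = 0
So g(9) = 0.
The value of a disjunctive sum is the nim-sum of the parts.
Combined value = 2 ⊕ 20 ⊕ 0 ⊕ 0 = 22.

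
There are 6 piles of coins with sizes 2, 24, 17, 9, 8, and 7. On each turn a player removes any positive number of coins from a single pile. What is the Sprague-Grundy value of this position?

Compute the nim-sum pairwise:
2 ^ 24 = 26
26 ^ 17 = 11
11 ^ 9 = 2
2 ^ 8 = 10
10 ^ 7 = 13

13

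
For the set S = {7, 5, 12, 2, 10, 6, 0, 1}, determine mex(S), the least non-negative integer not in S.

The values 0, 1, 2 are all present; 3 is the first non-negative integer missing from the set.

3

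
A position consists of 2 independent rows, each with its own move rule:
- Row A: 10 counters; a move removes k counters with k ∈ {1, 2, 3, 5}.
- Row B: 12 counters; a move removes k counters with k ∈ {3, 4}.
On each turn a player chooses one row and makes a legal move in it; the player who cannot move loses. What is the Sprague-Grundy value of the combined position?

3

Grundy values for row A (subtraction set {1, 2, 3, 5}):
g(0) = mex{} = 0
g(1) = mex{0} = 1
g(2) = mex{0,1} = 2
g(3) = mex{0,1,2} = 3
g(4) = mex{1,2,3} = 0
g(5) = mex{0,2,3} = 1
g(6) = mex{0,1,3} = 2
g(7) = mex{0,1,2} = 3
g(8) = mex{1,2,3} = 0
g(9) = mex{0,2,3} = 1
g(10) = mex{0,1,3} = 2
So g(10) = 2.
For row B, compute g(0), g(1), … with moves {3, 4}:
k:     0  1  2  3  4  5  6  7  8  9 10 11 12
g(k):  0  0  0  1  1  1  2  0  0  0  1  1  1
So g(12) = 1.
The value of a disjunctive sum is the nim-sum of the parts.
Combined value = 2 XOR 1 = 3.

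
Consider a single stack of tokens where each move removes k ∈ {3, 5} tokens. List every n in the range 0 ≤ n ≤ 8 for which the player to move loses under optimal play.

0, 1, 2, 8

Grundy values for subtraction set {3, 5}:
k:     0  1  2  3  4  5  6  7  8
g(k):  0  0  0  1  1  1  2  2  0
The P-positions (g = 0) in 0..8 are 0, 1, 2, 8.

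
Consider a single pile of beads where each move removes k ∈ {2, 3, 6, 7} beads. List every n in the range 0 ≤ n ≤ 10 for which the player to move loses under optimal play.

0, 1, 5, 9, 10

Grundy values for subtraction set {2, 3, 6, 7}:
g(0) = mex{} = 0
g(1) = mex{} = 0
g(2) = mex{0} = 1
g(3) = mex{0} = 1
g(4) = mex{0,1} = 2
g(5) = mex{1} = 0
g(6) = mex{0,1,2} = 3
g(7) = mex{0,2} = 1
g(8) = mex{0,1,3} = 2
g(9) = mex{1,3} = 0
g(10) = mex{1,2} = 0
The P-positions (g = 0) in 0..10 are 0, 1, 5, 9, 10.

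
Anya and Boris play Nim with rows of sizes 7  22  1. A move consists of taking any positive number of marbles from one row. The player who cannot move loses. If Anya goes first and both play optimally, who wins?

Anya wins

Write each in binary and XOR column by column:
  00111  (7)
  10110  (22)
  00001  (1)
  -----
  10000  (16)
The nim-sum is 16 ≠ 0, so this is an N-position: the player to move can win; Anya has a winning move.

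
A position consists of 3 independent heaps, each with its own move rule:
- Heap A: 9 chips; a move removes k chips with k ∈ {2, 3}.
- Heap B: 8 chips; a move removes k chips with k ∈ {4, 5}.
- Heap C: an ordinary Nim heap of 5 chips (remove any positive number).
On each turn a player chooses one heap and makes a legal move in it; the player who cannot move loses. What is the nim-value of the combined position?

For heap A, compute g(0), g(1), … with moves {2, 3}:
k:     0  1  2  3  4  5  6  7  8  9
g(k):  0  0  1  1  2  0  0  1  1  2
So g(9) = 2.
Grundy values for heap B (subtraction set {4, 5}):
k:     0  1  2  3  4  5  6  7  8
g(k):  0  0  0  0  1  1  1  1  2
So g(8) = 2.
Heap C is a plain Nim heap of size 5, so its Grundy value is 5.
The value of a disjunctive sum is the nim-sum of the parts.
Combined value = 2 XOR 2 XOR 5 = 5.

5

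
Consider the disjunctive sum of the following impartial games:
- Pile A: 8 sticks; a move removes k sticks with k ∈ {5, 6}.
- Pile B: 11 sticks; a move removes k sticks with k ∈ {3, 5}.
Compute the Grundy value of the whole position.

Build the Grundy sequence for pile A with g(k) = mex{g(k−s) : s ∈ {5, 6}, s ≤ k}:
g(0) = mex{} = 0
g(1) = mex{} = 0
g(2) = mex{} = 0
g(3) = mex{} = 0
g(4) = mex{} = 0
g(5) = mex{0} = 1
g(6) = mex{0} = 1
g(7) = mex{0} = 1
g(8) = mex{0} = 1
So g(8) = 1.
For pile B, compute g(0), g(1), … with moves {3, 5}:
g(0) = mex{} = 0
g(1) = mex{} = 0
g(2) = mex{} = 0
g(3) = mex{0} = 1
g(4) = mex{0} = 1
g(5) = mex{0} = 1
g(6) = mex{0,1} = 2
g(7) = mex{0,1} = 2
g(8) = mex{1} = 0
g(9) = mex{1,2} = 0
g(10) = mex{1,2} = 0
g(11) = mex{0,2} = 1
So g(11) = 1.
By the Sprague-Grundy theorem, the Grundy value of a sum of independent games is the XOR of the component values.
Combined value = 1 ⊕ 1 = 0.

0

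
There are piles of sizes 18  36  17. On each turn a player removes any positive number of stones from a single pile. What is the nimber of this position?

39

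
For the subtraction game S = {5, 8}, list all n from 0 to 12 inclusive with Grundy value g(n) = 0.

Build the Grundy sequence with g(k) = mex{g(k−s) : s ∈ {5, 8}, s ≤ k}:
k:     0  1  2  3  4  5  6  7  8  9 10 11 12
g(k):  0  0  0  0  0  1  1  1  1  1  2  2  2
The P-positions (g = 0) in 0..12 are 0, 1, 2, 3, 4.

0, 1, 2, 3, 4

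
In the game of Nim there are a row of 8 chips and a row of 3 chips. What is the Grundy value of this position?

Nim-sum: 8 XOR 3 = 11.

11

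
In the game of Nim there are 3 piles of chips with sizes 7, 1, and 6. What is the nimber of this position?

0

Nim-sum: 7 XOR 1 XOR 6 = 0.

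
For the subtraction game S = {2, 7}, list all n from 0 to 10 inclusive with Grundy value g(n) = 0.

Build the Grundy sequence with g(k) = mex{g(k−s) : s ∈ {2, 7}, s ≤ k}:
g(0) = mex{} = 0
g(1) = mex{} = 0
g(2) = mex{0} = 1
g(3) = mex{0} = 1
g(4) = mex{1} = 0
g(5) = mex{1} = 0
g(6) = mex{0} = 1
g(7) = mex{0} = 1
g(8) = mex{0,1} = 2
g(9) = mex{1} = 0
g(10) = mex{1,2} = 0
The P-positions (g = 0) in 0..10 are 0, 1, 4, 5, 9, 10.

0, 1, 4, 5, 9, 10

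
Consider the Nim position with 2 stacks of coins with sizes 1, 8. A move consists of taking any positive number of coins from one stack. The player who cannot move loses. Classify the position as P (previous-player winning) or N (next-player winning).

Write each in binary and XOR column by column:
  0001  (1)
  1000  (8)
  ----
  1001  (9)
The nim-sum is 9 ≠ 0, so this is an N-position: the player to move can win.

N-position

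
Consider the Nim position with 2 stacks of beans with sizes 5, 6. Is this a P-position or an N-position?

Bitwise XOR of the heap sizes:
  101  (5)
  110  (6)
  ---
  011  (3)
The nim-sum is 3 ≠ 0, so this is an N-position: the player to move can win.

N-position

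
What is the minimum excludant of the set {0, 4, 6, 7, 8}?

1

0 is in the set but 1 is not, so the mex is 1.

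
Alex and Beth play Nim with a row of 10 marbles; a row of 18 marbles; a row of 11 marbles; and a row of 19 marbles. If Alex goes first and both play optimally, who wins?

Beth wins

Compute the nim-sum pairwise:
10 XOR 18 = 24
24 XOR 11 = 19
19 XOR 19 = 0
The nim-sum is 0, so this is a P-position: the player to move is in a losing position under optimal play; Alex is about to move from it and so loses — Beth wins.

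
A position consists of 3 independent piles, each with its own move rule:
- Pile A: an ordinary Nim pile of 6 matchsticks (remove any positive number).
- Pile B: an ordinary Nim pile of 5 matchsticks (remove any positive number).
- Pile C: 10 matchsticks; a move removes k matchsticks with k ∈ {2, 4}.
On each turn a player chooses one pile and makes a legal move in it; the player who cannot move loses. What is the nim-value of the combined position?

1

Pile A is a plain Nim pile of size 6, so its Grundy value is 6.
Pile B is a plain Nim pile of size 5, so its Grundy value is 5.
For pile C, compute g(0), g(1), … with moves {2, 4}:
k:     0  1  2  3  4  5  6  7  8  9 10
g(k):  0  0  1  1  2  2  0  0  1  1  2
So g(10) = 2.
The value of a disjunctive sum is the nim-sum of the parts.
Combined value = 6 XOR 5 XOR 2 = 1.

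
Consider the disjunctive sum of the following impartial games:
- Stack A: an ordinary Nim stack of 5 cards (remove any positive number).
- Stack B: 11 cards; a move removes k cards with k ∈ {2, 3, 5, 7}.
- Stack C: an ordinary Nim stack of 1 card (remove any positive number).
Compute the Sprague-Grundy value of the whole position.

Stack A is a plain Nim stack of size 5, so its Grundy value is 5.
For stack B, compute g(0), g(1), … with moves {2, 3, 5, 7}:
k:     0  1  2  3  4  5  6  7  8  9 10 11
g(k):  0  0  1  1  2  2  3  3  4  0  0  1
So g(11) = 1.
Stack C is a plain Nim stack of size 1, so its Grundy value is 1.
By the Sprague-Grundy theorem, the Grundy value of a sum of independent games is the XOR of the component values.
Combined value = 5 XOR 1 XOR 1 = 5.

5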